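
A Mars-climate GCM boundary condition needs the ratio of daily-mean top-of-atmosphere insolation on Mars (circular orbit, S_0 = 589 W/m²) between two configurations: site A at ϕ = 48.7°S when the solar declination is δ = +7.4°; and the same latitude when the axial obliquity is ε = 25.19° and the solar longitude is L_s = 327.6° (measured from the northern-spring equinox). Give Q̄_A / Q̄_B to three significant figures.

— Configuration A (ϕ=-48.7°):
cos h₀ = −tan(-48.7°) tan(+7.400°) = 0.1478, h₀ = 1.4224 rad.
Bracket: h₀ sin ϕ sin δ + cos ϕ cos δ sin h₀ = 1.4224×-0.75126×0.12880 + 0.66000×0.99167×0.98901 = -0.137635 + 0.647309 = 0.509674.
Q̄ = (S_0/π) × [bracket] = (589/π) × 0.509674 = 95.556 W/m².
— Configuration B (ϕ=-48.7°):
Solar declination: sin δ = sin ε · sin L_s = sin 25.19° × sin 327.6° = -0.22806, so δ = -13.183°.
cos h₀ = −tan(-48.7°) tan(-13.183°) = -0.2666, h₀ = 1.8407 rad.
Bracket: h₀ sin ϕ sin δ + cos ϕ cos δ sin h₀ = 1.8407×-0.75126×-0.22806 + 0.66000×0.97365×0.96380 = 0.315371 + 0.619347 = 0.934718.
Q̄ = (S_0/π) × [bracket] = (589/π) × 0.934718 = 175.25 W/m².
Ratio Q̄_A / Q̄_B = 95.556 / 175.25 = 0.5453.

Q̄_A / Q̄_B ≈ 0.545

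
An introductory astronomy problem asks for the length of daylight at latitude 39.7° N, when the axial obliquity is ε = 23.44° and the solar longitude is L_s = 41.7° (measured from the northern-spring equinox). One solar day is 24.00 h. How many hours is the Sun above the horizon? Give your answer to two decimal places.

Solar declination: sin δ = sin ε · sin L_s = sin 23.44° × sin 41.7° = 0.26462, so δ = +15.344°.
cos h₀ = −tan ϕ · tan δ = −tan(+39.7°) × tan(+15.344°) = -0.2278, so h₀ = 1.8006 rad = 103.17°.
Daylight = 2h₀/(2π) × 24.00 h = (1.8006/π) × 24.00 = 13.76 h.

13.76 h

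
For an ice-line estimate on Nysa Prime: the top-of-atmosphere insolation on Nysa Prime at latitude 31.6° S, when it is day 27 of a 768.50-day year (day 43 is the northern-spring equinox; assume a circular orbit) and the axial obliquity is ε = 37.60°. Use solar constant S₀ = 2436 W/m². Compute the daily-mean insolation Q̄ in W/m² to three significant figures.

Solar longitude: λ_s = 360° × (27 − 43)/768.50 = -7.495°, i.e. -7.495° + 360° = 352.505°.
sin δ = sin 37.60° × sin 352.505° = -0.07959, so δ = -4.565°.
cos H₀ = −tan(-31.6°) tan(-4.565°) = -0.0491, H₀ = 1.6199 rad.
Bracket: H₀ sin φ sin δ + cos φ cos δ sin H₀ = 1.6199×-0.52399×-0.07959 + 0.85173×0.99683×0.99879 = 0.067557 + 0.848003 = 0.915560.
Q̄ = (S₀/π) × [bracket] = (2436/π) × 0.915560 = 709.9 W/m².

Q̄ ≈ 710 W/m²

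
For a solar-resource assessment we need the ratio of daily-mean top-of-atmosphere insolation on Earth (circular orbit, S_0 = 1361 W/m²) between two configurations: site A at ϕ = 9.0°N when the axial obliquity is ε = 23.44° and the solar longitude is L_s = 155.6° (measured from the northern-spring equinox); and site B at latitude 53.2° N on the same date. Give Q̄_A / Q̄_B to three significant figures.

— Configuration A (ϕ=+9.0°):
Solar declination: sin δ = sin ε · sin L_s = sin 23.44° × sin 155.6° = 0.16433, so δ = +9.458°.
cos h₀ = −tan(+9.0°) tan(+9.458°) = -0.0264, h₀ = 1.5972 rad.
Bracket: h₀ sin ϕ sin δ + cos ϕ cos δ sin h₀ = 1.5972×0.15643×0.16433 + 0.98769×0.98641×0.99965 = 0.041058 + 0.973926 = 1.014984.
Q̄ = (S_0/π) × [bracket] = (1361/π) × 1.014984 = 439.71 W/m².
— Configuration B (ϕ=+53.2°):
cos h₀ = −tan(+53.2°) tan(+9.458°) = -0.2227, h₀ = 1.7954 rad.
Bracket: h₀ sin ϕ sin δ + cos ϕ cos δ sin h₀ = 1.7954×0.80073×0.16433 + 0.59902×0.98641×0.97489 = 0.236246 + 0.576042 = 0.812288.
Q̄ = (S_0/π) × [bracket] = (1361/π) × 0.812288 = 351.90 W/m².
Ratio Q̄_A / Q̄_B = 439.71 / 351.90 = 1.250.

Q̄_A / Q̄_B ≈ 1.25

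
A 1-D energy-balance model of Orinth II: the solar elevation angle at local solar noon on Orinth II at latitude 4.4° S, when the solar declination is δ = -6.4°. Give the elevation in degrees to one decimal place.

At local noon the hour angle is zero, so the zenith angle equals |ϕ − δ| = |-4.4° − (-6.400°)| = 2.000°.
Elevation = 90° − 2.000° = 88.0°.

88.0°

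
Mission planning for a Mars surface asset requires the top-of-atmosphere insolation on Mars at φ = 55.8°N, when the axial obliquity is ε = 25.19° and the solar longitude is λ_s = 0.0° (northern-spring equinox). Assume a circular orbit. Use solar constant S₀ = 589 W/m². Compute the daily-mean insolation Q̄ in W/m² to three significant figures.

Solar declination: sin δ = sin ε · sin λ_s = sin 25.19° × sin 0.0° = 0.00000, so δ = +0.000°.
cos H₀ = −tan(+55.8°) tan(+0.000°) = -0.0000, H₀ = 1.5708 rad.
Bracket: H₀ sin φ sin δ + cos φ cos δ sin H₀ = 1.5708×0.82708×0.00000 + 0.56208×1.00000×1.00000 = 0.000000 + 0.562080 = 0.562080.
Q̄ = (S₀/π) × [bracket] = (589/π) × 0.562080 = 105.4 W/m².

Q̄ ≈ 105 W/m²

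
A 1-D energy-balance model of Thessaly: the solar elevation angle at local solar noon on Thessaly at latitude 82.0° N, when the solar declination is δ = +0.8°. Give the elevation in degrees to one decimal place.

At local noon the hour angle is zero, so the zenith angle equals |φ − δ| = |+82.0° − (+0.800°)| = 81.200°.
Elevation = 90° − 81.200° = 8.8°.

8.8°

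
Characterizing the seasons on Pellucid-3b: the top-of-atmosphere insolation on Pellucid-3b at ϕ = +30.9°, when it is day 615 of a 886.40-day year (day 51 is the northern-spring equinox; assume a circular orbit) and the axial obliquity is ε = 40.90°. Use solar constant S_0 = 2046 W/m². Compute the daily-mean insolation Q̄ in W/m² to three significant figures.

Q̄ ≈ 254 W/m²

Solar longitude: L_s = 360° × (615 − 51)/886.40 = 229.061°.
sin δ = sin 40.90° × sin 229.061° = -0.49460, so δ = -29.643°.
cos h₀ = −tan(+30.9°) tan(-29.643°) = 0.3406, h₀ = 1.2233 rad.
Bracket: h₀ sin ϕ sin δ + cos ϕ cos δ sin h₀ = 1.2233×0.51354×-0.49460 + 0.85806×0.86912×0.94021 = -0.310714 + 0.701168 = 0.390454.
Q̄ = (S_0/π) × [bracket] = (2046/π) × 0.390454 = 254.3 W/m².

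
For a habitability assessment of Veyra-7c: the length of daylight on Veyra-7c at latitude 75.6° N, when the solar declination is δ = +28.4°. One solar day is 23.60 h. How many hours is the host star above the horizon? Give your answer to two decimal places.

23.60 h

Sunrise equation: cos H₀ = −tan φ · tan δ = -2.1059 ≤ −1, so the host star never sets (polar day) and H₀ = π.
Daylight = 2H₀/(2π) × 23.60 h = (3.1416/π) × 23.60 = 23.60 h.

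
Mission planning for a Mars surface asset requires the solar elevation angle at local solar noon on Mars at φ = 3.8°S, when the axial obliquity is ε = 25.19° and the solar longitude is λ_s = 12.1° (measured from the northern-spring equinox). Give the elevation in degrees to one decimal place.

Solar declination: sin δ = sin ε · sin λ_s = sin 25.19° × sin 12.1° = 0.08922, so δ = +5.119°.
At local noon the hour angle is zero, so the zenith angle equals |φ − δ| = |-3.8° − (+5.119°)| = 8.919°.
Elevation = 90° − 8.919° = 81.1°.

81.1°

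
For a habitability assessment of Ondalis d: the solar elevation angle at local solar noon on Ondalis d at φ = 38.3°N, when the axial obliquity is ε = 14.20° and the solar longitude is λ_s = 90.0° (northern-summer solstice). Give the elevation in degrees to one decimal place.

65.9°

Solar declination: sin δ = sin ε · sin λ_s = sin 14.20° × sin 90.0° = 0.24531, so δ = +14.200°.
At local noon the hour angle is zero, so the zenith angle equals |φ − δ| = |+38.3° − (+14.200°)| = 24.100°.
Elevation = 90° − 24.100° = 65.9°.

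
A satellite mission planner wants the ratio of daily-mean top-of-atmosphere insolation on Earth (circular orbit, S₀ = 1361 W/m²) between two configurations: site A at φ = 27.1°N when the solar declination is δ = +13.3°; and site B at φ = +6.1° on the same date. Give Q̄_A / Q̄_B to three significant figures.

— Configuration A (φ=+27.1°):
cos H₀ = −tan(+27.1°) tan(+13.300°) = -0.1210, H₀ = 1.6921 rad.
Bracket: H₀ sin φ sin δ + cos φ cos δ sin H₀ = 1.6921×0.45554×0.23005 + 0.89021×0.97318×0.99266 = 0.177327 + 0.859976 = 1.037303.
Q̄ = (S₀/π) × [bracket] = (1361/π) × 1.037303 = 449.38 W/m².
— Configuration B (φ=+6.1°):
cos H₀ = −tan(+6.1°) tan(+13.300°) = -0.0253, H₀ = 1.5961 rad.
Bracket: H₀ sin φ sin δ + cos φ cos δ sin H₀ = 1.5961×0.10626×0.23005 + 0.99434×0.97318×0.99968 = 0.039017 + 0.967362 = 1.006379.
Q̄ = (S₀/π) × [bracket] = (1361/π) × 1.006379 = 435.98 W/m².
Ratio Q̄_A / Q̄_B = 449.38 / 435.98 = 1.031.

Q̄_A / Q̄_B ≈ 1.03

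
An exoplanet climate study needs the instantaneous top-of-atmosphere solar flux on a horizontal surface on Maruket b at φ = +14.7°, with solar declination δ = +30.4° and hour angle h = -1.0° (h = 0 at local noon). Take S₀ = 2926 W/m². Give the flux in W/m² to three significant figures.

cos θ_z = sin φ sin δ + cos φ cos δ cos h = 0.128410 + 0.834155 = 0.962565.
Flux = S₀ · cos θ_z = 2926 × 0.962565 = 2816 W/m².

2.82e+03 W/m²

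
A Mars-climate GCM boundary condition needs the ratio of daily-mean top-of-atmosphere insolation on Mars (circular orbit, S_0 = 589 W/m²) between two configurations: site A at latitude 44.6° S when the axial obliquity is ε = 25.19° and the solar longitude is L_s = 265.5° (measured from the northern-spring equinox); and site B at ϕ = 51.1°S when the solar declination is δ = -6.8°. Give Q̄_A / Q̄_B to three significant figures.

— Configuration A (ϕ=-44.6°):
Solar declination: sin δ = sin ε · sin L_s = sin 25.19° × sin 265.5° = -0.42431, so δ = -25.107°.
cos h₀ = −tan(-44.6°) tan(-25.107°) = -0.4621, h₀ = 2.0511 rad.
Bracket: h₀ sin ϕ sin δ + cos ϕ cos δ sin h₀ = 2.0511×-0.70215×-0.42431 + 0.71203×0.90552×0.88684 = 0.611083 + 0.571797 = 1.182880.
Q̄ = (S_0/π) × [bracket] = (589/π) × 1.182880 = 221.77 W/m².
— Configuration B (ϕ=-51.1°):
cos h₀ = −tan(-51.1°) tan(-6.800°) = -0.1478, h₀ = 1.7191 rad.
Bracket: h₀ sin ϕ sin δ + cos ϕ cos δ sin h₀ = 1.7191×-0.77824×-0.11840 + 0.62796×0.99297×0.98902 = 0.158404 + 0.616699 = 0.775103.
Q̄ = (S_0/π) × [bracket] = (589/π) × 0.775103 = 145.32 W/m².
Ratio Q̄_A / Q̄_B = 221.77 / 145.32 = 1.526.

Q̄_A / Q̄_B ≈ 1.53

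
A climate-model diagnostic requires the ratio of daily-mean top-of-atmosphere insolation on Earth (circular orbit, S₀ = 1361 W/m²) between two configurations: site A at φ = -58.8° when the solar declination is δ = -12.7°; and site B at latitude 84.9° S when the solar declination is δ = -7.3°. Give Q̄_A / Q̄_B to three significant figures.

Q̄_A / Q̄_B ≈ 2.10

— Configuration A (φ=-58.8°):
cos H₀ = −tan(-58.8°) tan(-12.700°) = -0.3721, H₀ = 1.9521 rad.
Bracket: H₀ sin φ sin δ + cos φ cos δ sin H₀ = 1.9521×-0.85536×-0.21985 + 0.51803×0.97553×0.92819 = 0.367094 + 0.469064 = 0.836158.
Q̄ = (S₀/π) × [bracket] = (1361/π) × 0.836158 = 362.24 W/m².
— Configuration B (φ=-84.9°):
cos H₀ = −tan(-84.9°) tan(-7.300°) = -1.4354 ≤ −1 ⇒ polar day, H₀ = π.
Bracket: H₀ sin φ sin δ + cos φ cos δ sin H₀ = 3.1416×-0.99604×-0.12706 + 0.08889×0.99189×0.00000 = 0.397591 + 0.000000 = 0.397591.
Q̄ = (S₀/π) × [bracket] = (1361/π) × 0.397591 = 172.24 W/m².
Ratio Q̄_A / Q̄_B = 362.24 / 172.24 = 2.103.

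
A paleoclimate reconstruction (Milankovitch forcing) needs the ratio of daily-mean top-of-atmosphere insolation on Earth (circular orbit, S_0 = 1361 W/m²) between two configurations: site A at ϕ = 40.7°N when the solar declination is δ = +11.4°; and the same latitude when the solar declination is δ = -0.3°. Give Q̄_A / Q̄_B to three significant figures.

Q̄_A / Q̄_B ≈ 1.27

— Configuration A (ϕ=+40.7°):
cos h₀ = −tan(+40.7°) tan(+11.400°) = -0.1734, h₀ = 1.7451 rad.
Bracket: h₀ sin ϕ sin δ + cos ϕ cos δ sin h₀ = 1.7451×0.65210×0.19766 + 0.75813×0.98027×0.98485 = 0.224933 + 0.731913 = 0.956846.
Q̄ = (S_0/π) × [bracket] = (1361/π) × 0.956846 = 414.52 W/m².
— Configuration B (ϕ=+40.7°):
cos h₀ = −tan(+40.7°) tan(-0.300°) = 0.0045, h₀ = 1.5663 rad.
Bracket: h₀ sin ϕ sin δ + cos ϕ cos δ sin h₀ = 1.5663×0.65210×-0.00524 + 0.75813×0.99999×0.99999 = -0.005352 + 0.758115 = 0.752763.
Q̄ = (S_0/π) × [bracket] = (1361/π) × 0.752763 = 326.11 W/m².
Ratio Q̄_A / Q̄_B = 414.52 / 326.11 = 1.271.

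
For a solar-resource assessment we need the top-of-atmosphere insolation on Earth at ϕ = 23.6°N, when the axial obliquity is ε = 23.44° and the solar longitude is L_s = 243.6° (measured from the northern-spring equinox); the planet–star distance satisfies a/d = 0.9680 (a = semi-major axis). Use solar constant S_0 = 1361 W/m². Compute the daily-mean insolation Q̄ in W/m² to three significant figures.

Q̄ ≈ 261 W/m²

Solar declination: sin δ = sin ε · sin L_s = sin 23.44° × sin 243.6° = -0.35630, so δ = -20.873°.
cos h₀ = −tan(+23.6°) tan(-20.873°) = 0.1666, h₀ = 1.4034 rad.
Bracket: h₀ sin ϕ sin δ + cos ϕ cos δ sin h₀ = 1.4034×0.40035×-0.35630 + 0.91636×0.93437×0.98602 = -0.200188 + 0.844249 = 0.644061.
Inverse-square distance factor (a/d)² = 0.9680² = 0.937024.
Q̄ = (S_0/π) × 0.937024 × [bracket] = (1361/π) × 0.937024 × 0.644061 = 261.4 W/m².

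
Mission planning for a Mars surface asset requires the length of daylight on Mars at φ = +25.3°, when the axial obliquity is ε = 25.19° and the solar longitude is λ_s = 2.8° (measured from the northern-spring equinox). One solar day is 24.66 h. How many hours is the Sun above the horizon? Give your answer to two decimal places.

Solar declination: sin δ = sin ε · sin λ_s = sin 25.19° × sin 2.8° = 0.02079, so δ = +1.191°.
cos H₀ = −tan φ · tan δ = −tan(+25.3°) × tan(+1.191°) = -0.0098, so H₀ = 1.5806 rad = 90.56°.
Daylight = 2H₀/(2π) × 24.66 h = (1.5806/π) × 24.66 = 12.41 h.

12.41 h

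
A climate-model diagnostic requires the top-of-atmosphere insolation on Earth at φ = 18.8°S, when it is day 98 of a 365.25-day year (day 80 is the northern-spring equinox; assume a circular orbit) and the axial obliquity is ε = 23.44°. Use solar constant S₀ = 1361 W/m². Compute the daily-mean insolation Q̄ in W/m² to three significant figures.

Q̄ ≈ 381 W/m²

Solar longitude: λ_s = 360° × (98 − 80)/365.25 = 17.741°.
sin δ = sin 23.44° × sin 17.741° = 0.12121, so δ = +6.962°.
cos H₀ = −tan(-18.8°) tan(+6.962°) = 0.0416, H₀ = 1.5292 rad.
Bracket: H₀ sin φ sin δ + cos φ cos δ sin H₀ = 1.5292×-0.32227×0.12121 + 0.94665×0.99263×0.99914 = -0.059734 + 0.938865 = 0.879131.
Q̄ = (S₀/π) × [bracket] = (1361/π) × 0.879131 = 380.9 W/m².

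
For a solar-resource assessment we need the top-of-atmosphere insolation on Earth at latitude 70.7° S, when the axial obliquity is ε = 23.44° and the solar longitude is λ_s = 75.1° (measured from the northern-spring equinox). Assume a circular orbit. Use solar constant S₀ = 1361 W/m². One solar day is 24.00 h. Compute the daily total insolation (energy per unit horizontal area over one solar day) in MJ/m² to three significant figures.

0.00 MJ/m²

Solar declination: sin δ = sin ε · sin λ_s = sin 23.44° × sin 75.1° = 0.38441, so δ = +22.607°.
cos H₀ = −tan(-70.7°) tan(+22.607°) = 1.1891 ≥ 1 ⇒ polar night, H₀ = 0 and Q̄ = 0.
Daily total = Q̄ × 24.00 h × 3600 s/h = 0.00 MJ/m².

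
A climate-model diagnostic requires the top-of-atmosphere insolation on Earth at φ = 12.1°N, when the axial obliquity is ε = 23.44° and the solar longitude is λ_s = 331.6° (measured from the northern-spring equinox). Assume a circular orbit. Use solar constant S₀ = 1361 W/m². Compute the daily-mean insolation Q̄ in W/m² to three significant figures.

Q̄ ≈ 389 W/m²

Solar declination: sin δ = sin ε · sin λ_s = sin 23.44° × sin 331.6° = -0.18920, so δ = -10.906°.
cos H₀ = −tan(+12.1°) tan(-10.906°) = 0.0413, H₀ = 1.5295 rad.
Bracket: H₀ sin φ sin δ + cos φ cos δ sin H₀ = 1.5295×0.20962×-0.18920 + 0.97778×0.98194×0.99915 = -0.060660 + 0.959305 = 0.898645.
Q̄ = (S₀/π) × [bracket] = (1361/π) × 0.898645 = 389.3 W/m².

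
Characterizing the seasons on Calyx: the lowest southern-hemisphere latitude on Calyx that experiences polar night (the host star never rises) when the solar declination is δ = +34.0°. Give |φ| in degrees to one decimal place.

Polar night requires cos H₀ = −tan φ tan δ ≥ 1, i.e. tan φ tan δ ≤ −1.
The boundary is |tan φ| · |tan δ| = 1, so |φ| = 90° − |δ| = 90° − 34.0° = 56.0° in the southern hemisphere.

|φ| = 56.0°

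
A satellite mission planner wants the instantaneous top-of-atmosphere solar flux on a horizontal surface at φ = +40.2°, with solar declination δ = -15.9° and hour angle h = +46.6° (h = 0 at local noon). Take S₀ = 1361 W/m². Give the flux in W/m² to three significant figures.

446 W/m²

cos θ_z = sin φ sin δ + cos φ cos δ cos h = -0.176829 + 0.504717 = 0.327888.
Flux = S₀ · cos θ_z = 1361 × 0.327888 = 446.3 W/m².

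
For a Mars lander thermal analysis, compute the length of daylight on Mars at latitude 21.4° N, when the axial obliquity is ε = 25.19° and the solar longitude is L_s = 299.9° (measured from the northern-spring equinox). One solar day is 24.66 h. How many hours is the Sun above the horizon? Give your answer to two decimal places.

11.10 h

Solar declination: sin δ = sin ε · sin L_s = sin 25.19° × sin 299.9° = -0.36897, so δ = -21.652°.
cos h₀ = −tan ϕ · tan δ = −tan(+21.4°) × tan(-21.652°) = 0.1556, so h₀ = 1.4146 rad = 81.05°.
Daylight = 2h₀/(2π) × 24.66 h = (1.4146/π) × 24.66 = 11.10 h.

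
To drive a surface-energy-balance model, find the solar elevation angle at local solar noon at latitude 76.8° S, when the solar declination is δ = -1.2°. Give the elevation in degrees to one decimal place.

At local noon the hour angle is zero, so the zenith angle equals |ϕ − δ| = |-76.8° − (-1.200°)| = 75.600°.
Elevation = 90° − 75.600° = 14.4°.

14.4°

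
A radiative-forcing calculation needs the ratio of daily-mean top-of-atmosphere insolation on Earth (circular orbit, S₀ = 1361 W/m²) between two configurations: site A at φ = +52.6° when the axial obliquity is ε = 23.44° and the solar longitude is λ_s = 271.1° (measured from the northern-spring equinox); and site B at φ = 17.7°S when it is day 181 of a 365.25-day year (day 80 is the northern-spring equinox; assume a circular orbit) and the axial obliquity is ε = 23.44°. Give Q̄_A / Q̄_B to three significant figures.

Q̄_A / Q̄_B ≈ 0.220

— Configuration A (φ=+52.6°):
Solar declination: sin δ = sin ε · sin λ_s = sin 23.44° × sin 271.1° = -0.39772, so δ = -23.435°.
cos H₀ = −tan(+52.6°) tan(-23.435°) = 0.5670, H₀ = 0.9680 rad.
Bracket: H₀ sin φ sin δ + cos φ cos δ sin H₀ = 0.9680×0.79441×-0.39772 + 0.60738×0.91751×0.82375 = -0.305842 + 0.459057 = 0.153215.
Q̄ = (S₀/π) × [bracket] = (1361/π) × 0.153215 = 66.376 W/m².
— Configuration B (φ=-17.7°):
Solar longitude: λ_s = 360° × (181 − 80)/365.25 = 99.548°.
sin δ = sin 23.44° × sin 99.548° = 0.39228, so δ = +23.096°.
cos H₀ = −tan(-17.7°) tan(+23.096°) = 0.1361, H₀ = 1.4343 rad.
Bracket: H₀ sin φ sin δ + cos φ cos δ sin H₀ = 1.4343×-0.30403×0.39228 + 0.95266×0.91985×0.99070 = -0.171062 + 0.868155 = 0.697093.
Q̄ = (S₀/π) × [bracket] = (1361/π) × 0.697093 = 301.99 W/m².
Ratio Q̄_A / Q̄_B = 66.376 / 301.99 = 0.2198.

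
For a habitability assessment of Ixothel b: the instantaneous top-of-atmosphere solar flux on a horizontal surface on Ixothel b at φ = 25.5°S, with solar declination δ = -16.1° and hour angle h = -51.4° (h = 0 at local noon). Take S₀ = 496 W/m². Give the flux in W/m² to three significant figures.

328 W/m²

cos θ_z = sin φ sin δ + cos φ cos δ cos h = 0.119387 + 0.541019 = 0.660406.
Flux = S₀ · cos θ_z = 496 × 0.660406 = 327.6 W/m².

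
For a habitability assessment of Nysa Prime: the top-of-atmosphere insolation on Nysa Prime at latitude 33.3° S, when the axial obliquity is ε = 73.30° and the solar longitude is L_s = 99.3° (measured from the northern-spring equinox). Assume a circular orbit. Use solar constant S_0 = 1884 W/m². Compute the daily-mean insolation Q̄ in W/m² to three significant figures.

Solar declination: sin δ = sin ε · sin L_s = sin 73.30° × sin 99.3° = 0.94523, so δ = +70.950°.
cos h₀ = −tan(-33.3°) tan(+70.950°) = 1.9023 ≥ 1 ⇒ polar night, h₀ = 0 and Q̄ = 0.

Q̄ ≈ 0.00 W/m²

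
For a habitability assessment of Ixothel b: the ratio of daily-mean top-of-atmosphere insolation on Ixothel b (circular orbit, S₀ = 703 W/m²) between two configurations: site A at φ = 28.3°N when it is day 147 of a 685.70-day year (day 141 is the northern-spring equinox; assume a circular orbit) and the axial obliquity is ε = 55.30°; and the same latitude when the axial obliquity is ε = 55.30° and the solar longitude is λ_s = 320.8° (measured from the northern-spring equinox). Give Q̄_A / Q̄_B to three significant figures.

Q̄_A / Q̄_B ≈ 2.25

— Configuration A (φ=+28.3°):
Solar longitude: λ_s = 360° × (147 − 141)/685.70 = 3.150°.
sin δ = sin 55.30° × sin 3.150° = 0.04518, so δ = +2.589°.
cos H₀ = −tan(+28.3°) tan(+2.589°) = -0.0244, H₀ = 1.5951 rad.
Bracket: H₀ sin φ sin δ + cos φ cos δ sin H₀ = 1.5951×0.47409×0.04518 + 0.88048×0.99898×0.99970 = 0.034166 + 0.879318 = 0.913484.
Q̄ = (S₀/π) × [bracket] = (703/π) × 0.913484 = 204.41 W/m².
— Configuration B (φ=+28.3°):
Solar declination: sin δ = sin ε · sin λ_s = sin 55.30° × sin 320.8° = -0.51962, so δ = -31.307°.
cos H₀ = −tan(+28.3°) tan(-31.307°) = 0.3275, H₀ = 1.2372 rad.
Bracket: H₀ sin φ sin δ + cos φ cos δ sin H₀ = 1.2372×0.47409×-0.51962 + 0.88048×0.85440×0.94486 = -0.304780 + 0.710801 = 0.406021.
Q̄ = (S₀/π) × [bracket] = (703/π) × 0.406021 = 90.856 W/m².
Ratio Q̄_A / Q̄_B = 204.41 / 90.856 = 2.250.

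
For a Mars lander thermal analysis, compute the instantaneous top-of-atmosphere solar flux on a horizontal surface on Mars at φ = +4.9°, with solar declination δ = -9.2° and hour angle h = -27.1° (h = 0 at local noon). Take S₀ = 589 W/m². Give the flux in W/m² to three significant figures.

508 W/m²

cos θ_z = sin φ sin δ + cos φ cos δ cos h = -0.013657 + 0.875550 = 0.861893.
Flux = S₀ · cos θ_z = 589 × 0.861893 = 507.7 W/m².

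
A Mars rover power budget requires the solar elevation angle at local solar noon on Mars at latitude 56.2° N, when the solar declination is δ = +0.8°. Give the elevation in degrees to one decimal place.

34.6°

At local noon the hour angle is zero, so the zenith angle equals |φ − δ| = |+56.2° − (+0.800°)| = 55.400°.
Elevation = 90° − 55.400° = 34.6°.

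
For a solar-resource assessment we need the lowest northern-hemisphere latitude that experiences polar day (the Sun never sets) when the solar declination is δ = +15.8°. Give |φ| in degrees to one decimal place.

Polar day requires cos H₀ = −tan φ tan δ ≤ −1, i.e. tan φ tan δ ≥ 1.
The boundary is |tan φ| · |tan δ| = 1, so |φ| = 90° − |δ| = 90° − 15.8° = 74.2° in the northern hemisphere.

|φ| = 74.2°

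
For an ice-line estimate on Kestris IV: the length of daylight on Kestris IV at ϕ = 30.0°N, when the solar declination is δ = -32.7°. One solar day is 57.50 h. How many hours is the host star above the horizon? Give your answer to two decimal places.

cos h₀ = −tan ϕ · tan δ = −tan(+30.0°) × tan(-32.700°) = 0.3707, so h₀ = 1.1911 rad = 68.24°.
Daylight = 2h₀/(2π) × 57.50 h = (1.1911/π) × 57.50 = 21.80 h.

21.80 h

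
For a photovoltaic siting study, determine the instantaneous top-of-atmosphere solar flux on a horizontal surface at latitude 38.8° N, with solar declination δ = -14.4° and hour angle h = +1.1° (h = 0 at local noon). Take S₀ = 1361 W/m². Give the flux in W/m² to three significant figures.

815 W/m²

cos θ_z = sin φ sin δ + cos φ cos δ cos h = -0.155830 + 0.754715 = 0.598885.
Flux = S₀ · cos θ_z = 1361 × 0.598885 = 815.1 W/m².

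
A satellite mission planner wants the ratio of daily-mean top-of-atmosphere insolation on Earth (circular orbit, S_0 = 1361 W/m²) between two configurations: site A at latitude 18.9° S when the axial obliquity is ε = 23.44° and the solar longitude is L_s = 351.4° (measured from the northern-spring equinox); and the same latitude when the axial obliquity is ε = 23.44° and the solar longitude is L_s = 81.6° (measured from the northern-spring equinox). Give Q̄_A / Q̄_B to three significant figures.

— Configuration A (ϕ=-18.9°):
Solar declination: sin δ = sin ε · sin L_s = sin 23.44° × sin 351.4° = -0.05948, so δ = -3.410°.
cos h₀ = −tan(-18.9°) tan(-3.410°) = -0.0204, h₀ = 1.5912 rad.
Bracket: h₀ sin ϕ sin δ + cos ϕ cos δ sin h₀ = 1.5912×-0.32392×-0.05948 + 0.94609×0.99823×0.99979 = 0.030657 + 0.944217 = 0.974874.
Q̄ = (S_0/π) × [bracket] = (1361/π) × 0.974874 = 422.33 W/m².
— Configuration B (ϕ=-18.9°):
Solar declination: sin δ = sin ε · sin L_s = sin 23.44° × sin 81.6° = 0.39352, so δ = +23.174°.
cos h₀ = −tan(-18.9°) tan(+23.174°) = 0.1466, h₀ = 1.4237 rad.
Bracket: h₀ sin ϕ sin δ + cos ϕ cos δ sin h₀ = 1.4237×-0.32392×0.39352 + 0.94609×0.91932×0.98920 = -0.181478 + 0.860366 = 0.678888.
Q̄ = (S_0/π) × [bracket] = (1361/π) × 0.678888 = 294.11 W/m².
Ratio Q̄_A / Q̄_B = 422.33 / 294.11 = 1.436.

Q̄_A / Q̄_B ≈ 1.44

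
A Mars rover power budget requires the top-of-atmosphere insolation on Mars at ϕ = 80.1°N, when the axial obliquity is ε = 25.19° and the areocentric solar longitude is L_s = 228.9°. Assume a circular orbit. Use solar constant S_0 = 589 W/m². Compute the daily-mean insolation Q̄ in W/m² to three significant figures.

Q̄ ≈ 0.00 W/m²

sin δ = sin 25.19° × sin 228.9° = -0.32073, so δ = -18.707°.
cos h₀ = −tan(+80.1°) tan(-18.707°) = 1.9402 ≥ 1 ⇒ polar night, h₀ = 0 and Q̄ = 0.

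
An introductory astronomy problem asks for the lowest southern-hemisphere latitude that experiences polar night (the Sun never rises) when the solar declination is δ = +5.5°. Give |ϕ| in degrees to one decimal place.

|ϕ| = 84.5°

Polar night requires cos h₀ = −tan ϕ tan δ ≥ 1, i.e. tan ϕ tan δ ≤ −1.
The boundary is |tan ϕ| · |tan δ| = 1, so |ϕ| = 90° − |δ| = 90° − 5.5° = 84.5° in the southern hemisphere.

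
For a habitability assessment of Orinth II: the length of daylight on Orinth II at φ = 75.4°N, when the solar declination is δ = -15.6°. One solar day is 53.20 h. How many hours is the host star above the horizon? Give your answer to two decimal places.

0.00 h

cos H₀ = −tan φ · tan δ = 1.0719 ≥ 1, so the host star never rises (polar night) and H₀ = 0.
Daylight = 2H₀/(2π) × 53.20 h = (0.0000/π) × 53.20 = 0.00 h.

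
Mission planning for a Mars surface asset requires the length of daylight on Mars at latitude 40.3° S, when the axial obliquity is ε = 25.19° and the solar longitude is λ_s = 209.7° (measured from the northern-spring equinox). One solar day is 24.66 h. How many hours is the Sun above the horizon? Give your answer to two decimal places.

Solar declination: sin δ = sin ε · sin λ_s = sin 25.19° × sin 209.7° = -0.21088, so δ = -12.174°.
cos H₀ = −tan φ · tan δ = −tan(-40.3°) × tan(-12.174°) = -0.1830, so H₀ = 1.7548 rad = 100.54°.
Daylight = 2H₀/(2π) × 24.66 h = (1.7548/π) × 24.66 = 13.77 h.

13.77 h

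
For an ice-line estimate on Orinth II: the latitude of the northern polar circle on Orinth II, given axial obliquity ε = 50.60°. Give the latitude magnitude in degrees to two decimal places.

The polar circle is the lowest latitude that experiences at least one full rotation of continuous daylight at the northern-summer solstice; it lies at |φ| = 90° − ε = 90° − 50.60° = 39.40°.

39.40°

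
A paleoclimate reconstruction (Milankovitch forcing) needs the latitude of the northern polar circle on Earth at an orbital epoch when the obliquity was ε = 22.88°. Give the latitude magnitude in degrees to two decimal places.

67.12°

The polar circle is the lowest latitude that experiences at least one full rotation of continuous daylight at the northern-summer solstice; it lies at |φ| = 90° − ε = 90° − 22.88° = 67.12°.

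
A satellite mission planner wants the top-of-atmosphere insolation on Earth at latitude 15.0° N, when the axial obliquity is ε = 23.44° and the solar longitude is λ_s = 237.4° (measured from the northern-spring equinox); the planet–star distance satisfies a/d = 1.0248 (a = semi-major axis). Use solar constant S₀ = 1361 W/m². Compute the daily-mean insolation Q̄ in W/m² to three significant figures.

Solar declination: sin δ = sin ε · sin λ_s = sin 23.44° × sin 237.4° = -0.33512, so δ = -19.580°.
cos H₀ = −tan(+15.0°) tan(-19.580°) = 0.0953, H₀ = 1.4753 rad.
Bracket: H₀ sin φ sin δ + cos φ cos δ sin H₀ = 1.4753×0.25882×-0.33512 + 0.96593×0.94218×0.99545 = -0.127961 + 0.905939 = 0.777978.
Inverse-square distance factor (a/d)² = 1.0248² = 1.050215.
Q̄ = (S₀/π) × 1.050215 × [bracket] = (1361/π) × 1.050215 × 0.777978 = 354.0 W/m².

Q̄ ≈ 354 W/m²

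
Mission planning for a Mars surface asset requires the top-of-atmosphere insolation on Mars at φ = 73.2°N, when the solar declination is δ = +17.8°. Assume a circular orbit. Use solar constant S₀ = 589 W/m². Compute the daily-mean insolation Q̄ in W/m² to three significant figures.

cos H₀ = −tan(+73.2°) tan(+17.800°) = -1.0634 ≤ −1 ⇒ polar day, H₀ = π.
Bracket: H₀ sin φ sin δ + cos φ cos δ sin H₀ = 3.1416×0.95732×0.30570 + 0.28903×0.95213×0.00000 = 0.919398 + 0.000000 = 0.919398.
Q̄ = (S₀/π) × [bracket] = (589/π) × 0.919398 = 172.4 W/m².

Q̄ ≈ 172 W/m²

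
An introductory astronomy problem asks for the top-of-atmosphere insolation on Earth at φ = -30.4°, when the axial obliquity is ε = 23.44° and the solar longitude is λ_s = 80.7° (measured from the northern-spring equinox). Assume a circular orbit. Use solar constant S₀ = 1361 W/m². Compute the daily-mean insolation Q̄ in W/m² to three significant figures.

Q̄ ≈ 219 W/m²

Solar declination: sin δ = sin ε · sin λ_s = sin 23.44° × sin 80.7° = 0.39256, so δ = +23.114°.
cos H₀ = −tan(-30.4°) tan(+23.114°) = 0.2504, H₀ = 1.3177 rad.
Bracket: H₀ sin φ sin δ + cos φ cos δ sin H₀ = 1.3177×-0.50603×0.39256 + 0.86251×0.91973×0.96814 = -0.261757 + 0.768003 = 0.506246.
Q̄ = (S₀/π) × [bracket] = (1361/π) × 0.506246 = 219.3 W/m².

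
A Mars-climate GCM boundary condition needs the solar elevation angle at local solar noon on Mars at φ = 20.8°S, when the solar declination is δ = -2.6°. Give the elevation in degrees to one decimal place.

At local noon the hour angle is zero, so the zenith angle equals |φ − δ| = |-20.8° − (-2.600°)| = 18.200°.
Elevation = 90° − 18.200° = 71.8°.

71.8°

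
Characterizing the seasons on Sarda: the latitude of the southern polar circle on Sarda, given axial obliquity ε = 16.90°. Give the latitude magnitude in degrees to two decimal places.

The polar circle is the lowest latitude that experiences at least one full rotation of continuous darkness at the northern-summer solstice; it lies at |φ| = 90° − ε = 90° − 16.90° = 73.10°.

73.10°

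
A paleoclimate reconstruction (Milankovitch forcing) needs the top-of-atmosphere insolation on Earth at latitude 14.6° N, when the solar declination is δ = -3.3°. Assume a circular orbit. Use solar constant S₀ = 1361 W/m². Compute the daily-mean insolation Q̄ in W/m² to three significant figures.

Q̄ ≈ 409 W/m²

cos H₀ = −tan(+14.6°) tan(-3.300°) = 0.0150, H₀ = 1.5558 rad.
Bracket: H₀ sin φ sin δ + cos φ cos δ sin H₀ = 1.5558×0.25207×-0.05756 + 0.96771×0.99834×0.99989 = -0.022573 + 0.965997 = 0.943424.
Q̄ = (S₀/π) × [bracket] = (1361/π) × 0.943424 = 408.7 W/m².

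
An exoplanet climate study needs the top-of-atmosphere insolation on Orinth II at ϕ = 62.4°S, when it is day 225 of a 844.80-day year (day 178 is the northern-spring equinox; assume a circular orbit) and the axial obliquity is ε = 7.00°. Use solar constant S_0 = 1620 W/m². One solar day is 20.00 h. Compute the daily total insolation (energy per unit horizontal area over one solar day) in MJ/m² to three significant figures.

15.1 MJ/m²

Solar longitude: L_s = 360° × (225 − 178)/844.80 = 20.028°.
sin δ = sin 7.00° × sin 20.028° = 0.04174, so δ = +2.392°.
cos h₀ = −tan(-62.4°) tan(+2.392°) = 0.0799, h₀ = 1.4908 rad.
Bracket: h₀ sin ϕ sin δ + cos ϕ cos δ sin h₀ = 1.4908×-0.88620×0.04174 + 0.46330×0.99913×0.99680 = -0.055145 + 0.461416 = 0.406271.
Q̄ = (S_0/π) × [bracket] = (1620/π) × 0.406271 = 209.50 W/m².
Daily total = Q̄ × 20.00 h × 3600 s/h = 209.50 × 20.00 × 3600 / 10⁶ = 15.08 MJ/m².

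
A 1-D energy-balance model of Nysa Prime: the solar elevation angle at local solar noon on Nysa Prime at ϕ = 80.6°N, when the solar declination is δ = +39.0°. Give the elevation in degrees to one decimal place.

At local noon the hour angle is zero, so the zenith angle equals |ϕ − δ| = |+80.6° − (+39.000°)| = 41.600°.
Elevation = 90° − 41.600° = 48.4°.

48.4°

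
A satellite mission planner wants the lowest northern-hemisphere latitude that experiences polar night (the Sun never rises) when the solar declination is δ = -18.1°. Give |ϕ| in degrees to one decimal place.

Polar night requires cos h₀ = −tan ϕ tan δ ≥ 1, i.e. tan ϕ tan δ ≤ −1.
The boundary is |tan ϕ| · |tan δ| = 1, so |ϕ| = 90° − |δ| = 90° − 18.1° = 71.9° in the northern hemisphere.

|ϕ| = 71.9°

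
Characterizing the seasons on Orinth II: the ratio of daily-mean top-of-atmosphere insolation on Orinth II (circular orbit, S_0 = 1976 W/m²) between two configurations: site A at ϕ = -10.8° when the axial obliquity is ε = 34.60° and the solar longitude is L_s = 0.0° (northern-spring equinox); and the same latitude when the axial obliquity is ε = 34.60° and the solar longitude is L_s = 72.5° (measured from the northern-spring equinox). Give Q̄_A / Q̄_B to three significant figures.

— Configuration A (ϕ=-10.8°):
Solar declination: sin δ = sin ε · sin L_s = sin 34.60° × sin 0.0° = 0.00000, so δ = +0.000°.
cos h₀ = −tan(-10.8°) tan(+0.000°) = 0.0000, h₀ = 1.5708 rad.
Bracket: h₀ sin ϕ sin δ + cos ϕ cos δ sin h₀ = 1.5708×-0.18738×0.00000 + 0.98229×1.00000×1.00000 = -0.000000 + 0.982290 = 0.982290.
Q̄ = (S_0/π) × [bracket] = (1976/π) × 0.982290 = 617.84 W/m².
— Configuration B (ϕ=-10.8°):
Solar declination: sin δ = sin ε · sin L_s = sin 34.60° × sin 72.5° = 0.54156, so δ = +32.790°.
cos h₀ = −tan(-10.8°) tan(+32.790°) = 0.1229, h₀ = 1.4476 rad.
Bracket: h₀ sin ϕ sin δ + cos ϕ cos δ sin h₀ = 1.4476×-0.18738×0.54156 + 0.98229×0.84066×0.99242 = -0.146899 + 0.819513 = 0.672614.
Q̄ = (S_0/π) × [bracket] = (1976/π) × 0.672614 = 423.06 W/m².
Ratio Q̄_A / Q̄_B = 617.84 / 423.06 = 1.460.

Q̄_A / Q̄_B ≈ 1.46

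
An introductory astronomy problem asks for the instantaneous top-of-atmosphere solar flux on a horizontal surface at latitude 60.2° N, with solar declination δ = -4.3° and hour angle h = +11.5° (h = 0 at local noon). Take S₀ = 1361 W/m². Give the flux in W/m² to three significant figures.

572 W/m²

cos θ_z = sin φ sin δ + cos φ cos δ cos h = -0.065064 + 0.485626 = 0.420562.
Flux = S₀ · cos θ_z = 1361 × 0.420562 = 572.4 W/m².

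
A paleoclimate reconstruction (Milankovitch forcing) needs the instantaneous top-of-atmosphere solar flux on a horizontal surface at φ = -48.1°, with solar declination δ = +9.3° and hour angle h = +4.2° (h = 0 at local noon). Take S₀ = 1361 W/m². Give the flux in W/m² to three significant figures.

731 W/m²

cos θ_z = sin φ sin δ + cos φ cos δ cos h = -0.120284 + 0.657284 = 0.537000.
Flux = S₀ · cos θ_z = 1361 × 0.537000 = 730.9 W/m².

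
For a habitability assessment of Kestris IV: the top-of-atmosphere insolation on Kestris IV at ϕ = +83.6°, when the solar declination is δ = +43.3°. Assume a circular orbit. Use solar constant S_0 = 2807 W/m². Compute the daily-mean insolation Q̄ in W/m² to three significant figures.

cos h₀ = −tan(+83.6°) tan(+43.300°) = -8.4013 ≤ −1 ⇒ polar day, h₀ = π.
Bracket: h₀ sin ϕ sin δ + cos ϕ cos δ sin h₀ = 3.1416×0.99377×0.68582 + 0.11147×0.72777×0.00000 = 2.141149 + 0.000000 = 2.141149.
Q̄ = (S_0/π) × [bracket] = (2807/π) × 2.141149 = 1913 W/m².

Q̄ ≈ 1.91e+03 W/m²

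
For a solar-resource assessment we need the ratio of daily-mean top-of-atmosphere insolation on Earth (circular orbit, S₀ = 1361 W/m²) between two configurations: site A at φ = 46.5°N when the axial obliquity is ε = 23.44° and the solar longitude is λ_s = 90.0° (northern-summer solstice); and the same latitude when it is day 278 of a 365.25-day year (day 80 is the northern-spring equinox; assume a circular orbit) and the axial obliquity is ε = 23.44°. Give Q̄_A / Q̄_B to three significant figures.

— Configuration A (φ=+46.5°):
Solar declination: sin δ = sin ε · sin λ_s = sin 23.44° × sin 90.0° = 0.39779, so δ = +23.440°.
cos H₀ = −tan(+46.5°) tan(+23.440°) = -0.4569, H₀ = 2.0453 rad.
Bracket: H₀ sin φ sin δ + cos φ cos δ sin H₀ = 2.0453×0.72537×0.39779 + 0.68835×0.91748×0.88953 = 0.590161 + 0.561780 = 1.151941.
Q̄ = (S₀/π) × [bracket] = (1361/π) × 1.151941 = 499.04 W/m².
— Configuration B (φ=+46.5°):
Solar longitude: λ_s = 360° × (278 − 80)/365.25 = 195.154°.
sin δ = sin 23.44° × sin 195.154° = -0.10399, so δ = -5.969°.
cos H₀ = −tan(+46.5°) tan(-5.969°) = 0.1102, H₀ = 1.4604 rad.
Bracket: H₀ sin φ sin δ + cos φ cos δ sin H₀ = 1.4604×0.72537×-0.10399 + 0.68835×0.99458×0.99391 = -0.110160 + 0.680450 = 0.570290.
Q̄ = (S₀/π) × [bracket] = (1361/π) × 0.570290 = 247.06 W/m².
Ratio Q̄_A / Q̄_B = 499.04 / 247.06 = 2.020.

Q̄_A / Q̄_B ≈ 2.02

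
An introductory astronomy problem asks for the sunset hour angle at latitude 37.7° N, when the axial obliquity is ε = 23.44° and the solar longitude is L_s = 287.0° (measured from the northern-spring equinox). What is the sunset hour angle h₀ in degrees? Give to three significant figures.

Solar declination: sin δ = sin ε · sin L_s = sin 23.44° × sin 287.0° = -0.38041, so δ = -22.359°.
cos h₀ = −tan ϕ · tan δ = −tan(+37.7°) × tan(-22.359°) = 0.3179, so h₀ = 1.2473 rad = 71.46°.

h₀ = 71.5°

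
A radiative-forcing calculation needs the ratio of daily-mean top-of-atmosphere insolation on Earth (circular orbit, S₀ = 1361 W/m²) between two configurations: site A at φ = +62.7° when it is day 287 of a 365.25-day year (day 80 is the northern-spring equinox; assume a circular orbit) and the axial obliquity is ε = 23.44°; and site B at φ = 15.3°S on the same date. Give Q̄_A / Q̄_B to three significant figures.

— Configuration A (φ=+62.7°):
Solar longitude: λ_s = 360° × (287 − 80)/365.25 = 204.025°.
sin δ = sin 23.44° × sin 204.025° = -0.16195, so δ = -9.320°.
cos H₀ = −tan(+62.7°) tan(-9.320°) = 0.3180, H₀ = 1.2472 rad.
Bracket: H₀ sin φ sin δ + cos φ cos δ sin H₀ = 1.2472×0.88862×-0.16195 + 0.45865×0.98680×0.94810 = -0.179487 + 0.429106 = 0.249619.
Q̄ = (S₀/π) × [bracket] = (1361/π) × 0.249619 = 108.14 W/m².
— Configuration B (φ=-15.3°):
cos H₀ = −tan(-15.3°) tan(-9.320°) = -0.0449, H₀ = 1.6157 rad.
Bracket: H₀ sin φ sin δ + cos φ cos δ sin H₀ = 1.6157×-0.26387×-0.16195 + 0.96456×0.98680×0.99899 = 0.069045 + 0.950866 = 1.019911.
Q̄ = (S₀/π) × [bracket] = (1361/π) × 1.019911 = 441.85 W/m².
Ratio Q̄_A / Q̄_B = 108.14 / 441.85 = 0.2447.

Q̄_A / Q̄_B ≈ 0.245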